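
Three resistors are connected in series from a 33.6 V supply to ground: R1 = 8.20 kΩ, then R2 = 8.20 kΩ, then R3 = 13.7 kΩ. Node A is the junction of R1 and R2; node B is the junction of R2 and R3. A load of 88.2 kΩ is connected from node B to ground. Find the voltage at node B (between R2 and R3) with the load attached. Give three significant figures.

At node B, R3 is in parallel with the load: R3‖R_L = 11.86 kΩ.
Below node A the resistance is R2 + (R3‖R_L) = 20.06 kΩ, so V_A = 33.6 × 20.06/28.26 = 23.85 V.
Then V_B = V_A × (R3‖R_L)/(R2 + R3‖R_L) = 23.85 × 11.86/20.06 = 14.1 V.

V ≈ 14.1 V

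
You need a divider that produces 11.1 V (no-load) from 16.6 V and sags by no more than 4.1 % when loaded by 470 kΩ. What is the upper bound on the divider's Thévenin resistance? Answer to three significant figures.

Loading drop = R_th/(R_th + R_L) ≤ 0.0410, so R_th ≤ R_L · ε/(1−ε) = 470 kΩ × 0.0410/0.9590 = 20.1 kΩ.
(Any R1, R2 with R2/(R1+R2) = 0.669 and R1‖R2 ≤ 20.1 kΩ will meet the spec.)

R_th ≤ 20.1 kΩ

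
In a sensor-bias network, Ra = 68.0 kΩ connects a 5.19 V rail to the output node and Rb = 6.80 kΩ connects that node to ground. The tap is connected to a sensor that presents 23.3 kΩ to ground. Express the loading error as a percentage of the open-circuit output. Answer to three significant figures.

The divider's output (Thévenin) resistance is Ra‖Rb = 6.182 kΩ.
Fractional drop under load = R_th/(R_th + R_L) = 6.182 / (6.182 + 23.3) = 0.2097.
So the output falls by 21.0 %.

21.0 %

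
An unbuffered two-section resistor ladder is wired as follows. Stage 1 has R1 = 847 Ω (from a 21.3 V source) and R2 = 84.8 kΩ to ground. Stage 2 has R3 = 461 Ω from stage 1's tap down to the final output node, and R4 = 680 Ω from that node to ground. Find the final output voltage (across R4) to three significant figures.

Stage 2 presents R3+R4 = 1141 Ω as a load on stage 1's tap.
Stage 1's lower leg becomes R2‖(R3+R4) = 1126 Ω, so V_mid = 21.3 × 1126/1973 = 12.16 V.
Stage 2 is itself unloaded: V_out = V_mid × R4/(R3+R4) = 12.16 × 680/1141 = 7.24 V.

V_out ≈ 7.24 V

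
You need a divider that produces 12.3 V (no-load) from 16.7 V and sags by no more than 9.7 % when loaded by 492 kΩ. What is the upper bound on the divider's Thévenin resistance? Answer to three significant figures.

R_th ≤ 52.9 kΩ

Loading drop = R_th/(R_th + R_L) ≤ 0.0970, so R_th ≤ R_L · ε/(1−ε) = 492 kΩ × 0.0970/0.9030 = 52.9 kΩ.
(Any R1, R2 with R2/(R1+R2) = 0.737 and R1‖R2 ≤ 52.9 kΩ will meet the spec.)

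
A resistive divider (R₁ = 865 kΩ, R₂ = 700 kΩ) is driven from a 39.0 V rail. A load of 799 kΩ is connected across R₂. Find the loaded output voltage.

The load sits in parallel with R₂: R₂‖R_L = (700 × 799) / (700 + 799) = 373.1 kΩ.
V_out = 39.0 × 373.1 / (865 + 373.1) = 39.0 × 373.1/1238 = 11.8 V.

V_out ≈ 11.8 V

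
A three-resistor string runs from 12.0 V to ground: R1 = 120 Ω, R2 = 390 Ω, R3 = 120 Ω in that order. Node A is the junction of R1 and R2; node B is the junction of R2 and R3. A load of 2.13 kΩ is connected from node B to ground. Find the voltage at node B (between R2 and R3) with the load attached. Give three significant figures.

At node B, R3 is in parallel with the load: R3‖R_L = 113.6 Ω.
Below node A the resistance is R2 + (R3‖R_L) = 503.6 Ω, so V_A = 12.0 × 503.6/623.6 = 9.691 V.
Then V_B = V_A × (R3‖R_L)/(R2 + R3‖R_L) = 9.691 × 113.6/503.6 = 2.19 V.

V ≈ 2.19 V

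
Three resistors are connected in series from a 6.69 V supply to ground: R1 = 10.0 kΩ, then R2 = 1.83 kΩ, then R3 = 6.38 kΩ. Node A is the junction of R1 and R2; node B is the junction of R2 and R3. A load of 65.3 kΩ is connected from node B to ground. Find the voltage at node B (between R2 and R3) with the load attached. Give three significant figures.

V ≈ 2.20 V

At node B, R3 is in parallel with the load: R3‖R_L = 5.812 kΩ.
Below node A the resistance is R2 + (R3‖R_L) = 7.642 kΩ, so V_A = 6.69 × 7.642/17.64 = 2.898 V.
Then V_B = V_A × (R3‖R_L)/(R2 + R3‖R_L) = 2.898 × 5.812/7.642 = 2.20 V.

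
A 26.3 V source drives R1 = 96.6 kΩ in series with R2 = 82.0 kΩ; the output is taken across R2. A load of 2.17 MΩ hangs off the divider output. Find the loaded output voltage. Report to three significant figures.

V_out ≈ 11.8 V

The load sits in parallel with R2: R2‖R_L = (82.0 × 2170) / (82.0 + 2170) = 79.01 kΩ.
V_out = 26.3 × 79.01 / (96.6 + 79.01) = 26.3 × 79.01/175.6 = 11.8 V.
(Unloaded it would have been 12.1 V.)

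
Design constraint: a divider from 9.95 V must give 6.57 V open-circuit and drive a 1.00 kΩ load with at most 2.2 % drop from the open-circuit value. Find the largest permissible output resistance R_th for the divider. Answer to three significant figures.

Loading drop = R_th/(R_th + R_L) ≤ 0.0220, so R_th ≤ R_L · ε/(1−ε) = 1.00 kΩ × 0.0220/0.9780 = 22.5 Ω.

R_th ≤ 22.5 Ω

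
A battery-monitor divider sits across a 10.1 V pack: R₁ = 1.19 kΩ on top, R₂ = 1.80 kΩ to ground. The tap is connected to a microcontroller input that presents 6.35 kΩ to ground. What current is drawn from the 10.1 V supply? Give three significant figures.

R₂‖R_L = 1.402 kΩ, so the source sees R₁ + R₂‖R_L = 2.592 kΩ.
I = 10.1 V / 2.592 kΩ = 3.90 mA.

I ≈ 3.90 mA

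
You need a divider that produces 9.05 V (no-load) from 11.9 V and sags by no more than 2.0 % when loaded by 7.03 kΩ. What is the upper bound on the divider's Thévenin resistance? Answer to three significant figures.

R_th ≤ 143 Ω

Loading drop = R_th/(R_th + R_L) ≤ 0.0200, so R_th ≤ R_L · ε/(1−ε) = 7.03 kΩ × 0.0200/0.9800 = 143 Ω.
(Any R1, R2 with R2/(R1+R2) = 0.761 and R1‖R2 ≤ 143 Ω will meet the spec.)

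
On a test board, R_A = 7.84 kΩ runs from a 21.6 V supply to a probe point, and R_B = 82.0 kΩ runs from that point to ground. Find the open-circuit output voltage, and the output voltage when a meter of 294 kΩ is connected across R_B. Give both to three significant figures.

Unloaded: 19.7 V; loaded: 19.2 V

Open-circuit: V = 21.6 × 82.0/(7.84 + 82.0) = 19.7 V.
With the load, R_B becomes R_B‖R_L = 64.12 kΩ, so V = 21.6 × 64.12/71.96 = 19.2 V.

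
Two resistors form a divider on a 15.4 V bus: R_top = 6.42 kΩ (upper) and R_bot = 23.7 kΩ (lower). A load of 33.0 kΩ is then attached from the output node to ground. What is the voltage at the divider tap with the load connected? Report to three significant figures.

The load sits in parallel with R_bot: R_bot‖R_L = (23.7 × 33.0) / (23.7 + 33.0) = 13.79 kΩ.
V_out = 15.4 × 13.79 / (6.42 + 13.79) = 15.4 × 13.79/20.21 = 10.5 V.

V_out ≈ 10.5 V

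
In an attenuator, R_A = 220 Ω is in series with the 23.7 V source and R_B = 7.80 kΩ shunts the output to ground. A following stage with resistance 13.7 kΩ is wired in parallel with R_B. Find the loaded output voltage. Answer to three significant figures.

The load sits in parallel with R_B: R_B‖R_L = (7800 × 13700) / (7800 + 13700) = 4970 Ω.
V_out = 23.7 × 4970 / (220 + 4970) = 23.7 × 4970/5190 = 22.7 V.

V_out ≈ 22.7 V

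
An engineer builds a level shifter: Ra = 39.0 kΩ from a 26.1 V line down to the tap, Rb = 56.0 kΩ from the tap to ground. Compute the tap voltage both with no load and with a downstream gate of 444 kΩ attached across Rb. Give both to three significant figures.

Open-circuit: V = 26.1 × 56.0/(39.0 + 56.0) = 15.4 V.
With the load, Rb becomes Rb‖R_L = 49.73 kΩ, so V = 26.1 × 49.73/88.73 = 14.6 V.

Unloaded: 15.4 V; loaded: 14.6 V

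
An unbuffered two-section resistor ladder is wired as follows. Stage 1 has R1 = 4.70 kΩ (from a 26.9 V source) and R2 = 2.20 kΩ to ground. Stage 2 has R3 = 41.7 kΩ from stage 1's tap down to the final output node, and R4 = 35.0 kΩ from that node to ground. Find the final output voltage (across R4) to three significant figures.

V_out ≈ 3.84 V

Stage 2 presents R3+R4 = 76.70 kΩ as a load on stage 1's tap.
Stage 1's lower leg becomes R2‖(R3+R4) = 2.139 kΩ, so V_mid = 26.9 × 2.139/6.839 = 8.412 V.
Stage 2 is itself unloaded: V_out = V_mid × R4/(R3+R4) = 8.412 × 35.0/76.70 = 3.84 V.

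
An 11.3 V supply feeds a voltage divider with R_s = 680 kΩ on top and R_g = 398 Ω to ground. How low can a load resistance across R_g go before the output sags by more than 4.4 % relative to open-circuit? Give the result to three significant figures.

Output resistance R_th = R_s‖R_g = (680000 × 398)/680400 = 397.8 Ω.
The fractional drop is R_th/(R_th + R_L); requiring this ≤ 0.0440 gives R_L ≥ R_th(1/0.0440 − 1) = 397.8 × 21.73 = 8.64 kΩ.

R_L(min) ≈ 8.64 kΩ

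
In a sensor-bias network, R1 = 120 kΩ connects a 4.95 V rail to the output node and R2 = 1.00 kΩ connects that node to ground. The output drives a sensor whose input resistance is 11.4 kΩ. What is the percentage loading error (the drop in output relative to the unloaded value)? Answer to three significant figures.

Unloaded V = 4.95 × 1.00/121.0 = 0.040909 V.
Loaded: R2‖R_L = 0.9194 kΩ, giving V = 4.95 × 0.9194/120.9 = 0.037635 V.
Drop = (0.040909 − 0.037635) / 0.040909 = 8.00 %.

8.00 %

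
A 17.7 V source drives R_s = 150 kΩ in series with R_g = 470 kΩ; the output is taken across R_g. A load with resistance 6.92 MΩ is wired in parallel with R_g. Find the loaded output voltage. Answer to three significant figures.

The load sits in parallel with R_g: R_g‖R_L = (470 × 6920) / (470 + 6920) = 440.1 kΩ.
V_out = 17.7 × 440.1 / (150 + 440.1) = 17.7 × 440.1/590.1 = 13.2 V.

V_out ≈ 13.2 V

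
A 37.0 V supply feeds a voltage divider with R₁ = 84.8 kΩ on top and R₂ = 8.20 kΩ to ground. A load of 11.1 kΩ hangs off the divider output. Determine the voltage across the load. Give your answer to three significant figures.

The load sits in parallel with R₂: R₂‖R_L = (8.20 × 11.1) / (8.20 + 11.1) = 4.716 kΩ.
V_out = 37.0 × 4.716 / (84.8 + 4.716) = 37.0 × 4.716/89.52 = 1.95 V.
(Unloaded it would have been 3.26 V.)

V_out ≈ 1.95 V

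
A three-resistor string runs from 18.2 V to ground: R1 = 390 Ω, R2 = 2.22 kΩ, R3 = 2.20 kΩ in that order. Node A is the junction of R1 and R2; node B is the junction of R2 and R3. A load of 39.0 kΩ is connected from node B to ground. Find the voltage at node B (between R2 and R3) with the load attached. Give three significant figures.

V ≈ 8.08 V

At node B, R3 is in parallel with the load: R3‖R_L = 2083 Ω.
Below node A the resistance is R2 + (R3‖R_L) = 4303 Ω, so V_A = 18.2 × 4303/4693 = 16.69 V.
Then V_B = V_A × (R3‖R_L)/(R2 + R3‖R_L) = 16.69 × 2083/4303 = 8.08 V.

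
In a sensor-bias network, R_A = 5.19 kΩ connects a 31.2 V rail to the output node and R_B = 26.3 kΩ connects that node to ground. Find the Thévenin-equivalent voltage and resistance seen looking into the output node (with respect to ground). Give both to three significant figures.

V_th = 26.1 V, R_th = 4.33 kΩ

V_th is the open-circuit tap voltage: 31.2 × 26.3/(5.19 + 26.3) = 26.1 V.
With the supply zeroed, R_A and R_B appear in parallel from the tap: R_th = R_A‖R_B = (5.19 × 26.3)/31.49 = 4.33 kΩ.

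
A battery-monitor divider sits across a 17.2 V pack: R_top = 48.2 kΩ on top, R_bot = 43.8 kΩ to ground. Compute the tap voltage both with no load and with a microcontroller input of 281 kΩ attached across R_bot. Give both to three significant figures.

Open-circuit: V = 17.2 × 43.8/(48.2 + 43.8) = 8.19 V.
With the load, R_bot becomes R_bot‖R_L = 37.89 kΩ, so V = 17.2 × 37.89/86.09 = 7.57 V.

Unloaded: 8.19 V; loaded: 7.57 V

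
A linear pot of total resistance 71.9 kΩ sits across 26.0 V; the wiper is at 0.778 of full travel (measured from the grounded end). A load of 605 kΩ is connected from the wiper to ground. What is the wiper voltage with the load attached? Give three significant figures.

The wiper splits the pot into (1−α)R = 15.96 kΩ above and αR = 55.94 kΩ below.
Lower section ‖ load = 51.20 kΩ.
V_wiper = 26.0 × 51.20/(15.96 + 51.20) = 19.8 V.

V ≈ 19.8 V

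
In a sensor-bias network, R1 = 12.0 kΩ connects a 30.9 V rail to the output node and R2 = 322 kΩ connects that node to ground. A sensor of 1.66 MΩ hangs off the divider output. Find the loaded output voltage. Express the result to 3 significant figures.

The load sits in parallel with R2: R2‖R_L = (322 × 1660) / (322 + 1660) = 269.7 kΩ.
V_out = 30.9 × 269.7 / (12.0 + 269.7) = 30.9 × 269.7/281.7 = 29.6 V.
(Unloaded it would have been 29.8 V.)

V_out ≈ 29.6 V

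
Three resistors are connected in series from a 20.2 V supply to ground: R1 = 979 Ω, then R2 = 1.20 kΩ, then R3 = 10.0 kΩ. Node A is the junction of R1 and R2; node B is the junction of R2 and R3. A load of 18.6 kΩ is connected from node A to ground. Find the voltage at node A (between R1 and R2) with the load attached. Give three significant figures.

V ≈ 17.7 V

Below node A the series string R2+R3 = 11200 Ω sits in parallel with the 18600 Ω load: 6991 Ω.
V_A = 20.2 × 6991/(979 + 6991) = 17.7 V.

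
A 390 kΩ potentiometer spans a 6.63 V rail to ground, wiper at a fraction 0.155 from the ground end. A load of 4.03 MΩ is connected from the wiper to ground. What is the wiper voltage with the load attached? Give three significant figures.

V ≈ 1.01 V

The wiper splits the pot into (1−α)R = 329.6 kΩ above and αR = 60.45 kΩ below.
Lower section ‖ load = 59.56 kΩ.
V_wiper = 6.63 × 59.56/(329.6 + 59.56) = 1.01 V.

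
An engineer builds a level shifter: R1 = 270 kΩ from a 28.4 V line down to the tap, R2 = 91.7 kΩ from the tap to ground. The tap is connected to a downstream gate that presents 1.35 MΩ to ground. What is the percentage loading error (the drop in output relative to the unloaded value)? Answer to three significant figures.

4.83 %

The divider's output (Thévenin) resistance is R1‖R2 = 68.45 kΩ.
Fractional drop under load = R_th/(R_th + R_L) = 68.45 / (68.45 + 1350) = 0.04826.
So the output falls by 4.83 %.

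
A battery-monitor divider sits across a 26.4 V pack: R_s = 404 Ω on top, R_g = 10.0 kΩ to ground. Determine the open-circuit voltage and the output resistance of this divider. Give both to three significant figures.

V_th is the open-circuit tap voltage: 26.4 × 10000/(404 + 10000) = 25.4 V.
With the supply zeroed, R_s and R_g appear in parallel from the tap: R_th = R_s‖R_g = (404 × 10000)/10400 = 388 Ω.

V_th = 25.4 V, R_th = 388 Ω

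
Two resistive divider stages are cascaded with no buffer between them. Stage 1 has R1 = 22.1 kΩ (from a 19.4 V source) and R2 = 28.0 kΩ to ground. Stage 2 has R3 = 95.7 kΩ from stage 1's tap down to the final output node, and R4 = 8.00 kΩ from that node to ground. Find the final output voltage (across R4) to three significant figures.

V_out ≈ 0.747 V

Stage 2 presents R3+R4 = 103.7 kΩ as a load on stage 1's tap.
Stage 1's lower leg becomes R2‖(R3+R4) = 22.05 kΩ, so V_mid = 19.4 × 22.05/44.15 = 9.688 V.
Stage 2 is itself unloaded: V_out = V_mid × R4/(R3+R4) = 9.688 × 8.00/103.7 = 0.747 V.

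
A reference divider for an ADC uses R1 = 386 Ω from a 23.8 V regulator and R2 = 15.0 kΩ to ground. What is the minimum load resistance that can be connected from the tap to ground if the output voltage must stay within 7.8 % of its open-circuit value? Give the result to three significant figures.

R_L(min) ≈ 4.45 kΩ

Output resistance R_th = R1‖R2 = (386 × 15000)/15390 = 376.3 Ω.
The fractional drop is R_th/(R_th + R_L); requiring this ≤ 0.0780 gives R_L ≥ R_th(1/0.0780 − 1) = 376.3 × 11.82 = 4.45 kΩ.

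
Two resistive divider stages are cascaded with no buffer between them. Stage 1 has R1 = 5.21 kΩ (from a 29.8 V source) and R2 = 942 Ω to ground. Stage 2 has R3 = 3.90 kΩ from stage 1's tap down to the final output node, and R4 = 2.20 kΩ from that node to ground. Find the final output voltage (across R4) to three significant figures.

V_out ≈ 1.46 V

Stage 2 presents R3+R4 = 6100 Ω as a load on stage 1's tap.
Stage 1's lower leg becomes R2‖(R3+R4) = 816.0 Ω, so V_mid = 29.8 × 816.0/6026 = 4.035 V.
Stage 2 is itself unloaded: V_out = V_mid × R4/(R3+R4) = 4.035 × 2200/6100 = 1.46 V.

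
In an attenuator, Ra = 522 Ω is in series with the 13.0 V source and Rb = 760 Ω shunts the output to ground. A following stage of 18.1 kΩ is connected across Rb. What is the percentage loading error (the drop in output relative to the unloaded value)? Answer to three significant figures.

1.68 %

The divider's output (Thévenin) resistance is Ra‖Rb = 309.5 Ω.
Fractional drop under load = R_th/(R_th + R_L) = 309.5 / (309.5 + 18100) = 0.01681.
So the output falls by 1.68 %.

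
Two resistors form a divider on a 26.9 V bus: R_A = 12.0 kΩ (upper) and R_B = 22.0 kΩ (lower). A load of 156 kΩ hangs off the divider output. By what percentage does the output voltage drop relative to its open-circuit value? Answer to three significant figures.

4.74 %

The divider's output (Thévenin) resistance is R_A‖R_B = 7.765 kΩ.
Fractional drop under load = R_th/(R_th + R_L) = 7.765 / (7.765 + 156) = 0.04741.
So the output falls by 4.74 %.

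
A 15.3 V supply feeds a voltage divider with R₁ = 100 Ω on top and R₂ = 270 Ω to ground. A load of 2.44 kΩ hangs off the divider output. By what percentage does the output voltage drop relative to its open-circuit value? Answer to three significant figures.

2.90 %

The divider's output (Thévenin) resistance is R₁‖R₂ = 72.97 Ω.
Fractional drop under load = R_th/(R_th + R_L) = 72.97 / (72.97 + 2440) = 0.02904.
So the output falls by 2.90 %.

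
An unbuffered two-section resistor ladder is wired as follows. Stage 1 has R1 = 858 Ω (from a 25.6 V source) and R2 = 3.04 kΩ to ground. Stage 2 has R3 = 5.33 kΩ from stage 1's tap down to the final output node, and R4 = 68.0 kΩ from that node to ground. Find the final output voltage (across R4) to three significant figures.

Stage 2 presents R3+R4 = 73330 Ω as a load on stage 1's tap.
Stage 1's lower leg becomes R2‖(R3+R4) = 2919 Ω, so V_mid = 25.6 × 2919/3777 = 19.78 V.
Stage 2 is itself unloaded: V_out = V_mid × R4/(R3+R4) = 19.78 × 68000/73330 = 18.3 V.

V_out ≈ 18.3 V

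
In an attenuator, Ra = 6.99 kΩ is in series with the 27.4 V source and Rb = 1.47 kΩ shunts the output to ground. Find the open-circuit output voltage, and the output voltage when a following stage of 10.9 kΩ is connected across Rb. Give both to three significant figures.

Unloaded: 4.76 V; loaded: 4.28 V

Open-circuit: V = 27.4 × 1.47/(6.99 + 1.47) = 4.76 V.
With the load, Rb becomes Rb‖R_L = 1.295 kΩ, so V = 27.4 × 1.295/8.285 = 4.28 V.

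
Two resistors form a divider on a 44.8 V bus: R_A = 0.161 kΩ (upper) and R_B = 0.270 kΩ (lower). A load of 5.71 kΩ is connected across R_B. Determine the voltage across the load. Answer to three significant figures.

The load sits in parallel with R_B: R_B‖R_L = (270 × 5710) / (270 + 5710) = 257.8 Ω.
V_out = 44.8 × 257.8 / (161 + 257.8) = 44.8 × 257.8/418.8 = 27.6 V.

V_out ≈ 27.6 V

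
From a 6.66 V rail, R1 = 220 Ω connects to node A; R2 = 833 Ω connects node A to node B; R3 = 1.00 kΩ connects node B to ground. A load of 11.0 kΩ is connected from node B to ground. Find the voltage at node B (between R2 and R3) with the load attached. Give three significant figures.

V ≈ 3.10 V

At node B, R3 is in parallel with the load: R3‖R_L = 916.7 Ω.
Below node A the resistance is R2 + (R3‖R_L) = 1750 Ω, so V_A = 6.66 × 1750/1970 = 5.916 V.
Then V_B = V_A × (R3‖R_L)/(R2 + R3‖R_L) = 5.916 × 916.7/1750 = 3.10 V.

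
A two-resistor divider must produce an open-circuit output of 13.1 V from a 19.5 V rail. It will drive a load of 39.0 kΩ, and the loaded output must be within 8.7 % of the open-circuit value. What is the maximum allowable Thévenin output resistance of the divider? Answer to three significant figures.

Loading drop = R_th/(R_th + R_L) ≤ 0.0870, so R_th ≤ R_L · ε/(1−ε) = 39.0 kΩ × 0.0870/0.9130 = 3.72 kΩ.

R_th ≤ 3.72 kΩ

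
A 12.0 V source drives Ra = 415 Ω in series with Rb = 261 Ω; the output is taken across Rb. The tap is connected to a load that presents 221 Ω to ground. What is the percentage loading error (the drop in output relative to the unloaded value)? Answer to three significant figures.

Unloaded V = 12.0 × 261/676.0 = 4.633 V.
Loaded: Rb‖R_L = 119.7 Ω, giving V = 12.0 × 119.7/534.7 = 2.686 V.
Drop = (4.633 − 2.686) / 4.633 = 42.0 %.

42.0 %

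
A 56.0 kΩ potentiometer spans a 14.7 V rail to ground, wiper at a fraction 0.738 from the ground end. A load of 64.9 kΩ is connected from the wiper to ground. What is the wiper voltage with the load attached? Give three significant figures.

V ≈ 9.30 V

The wiper splits the pot into (1−α)R = 14.67 kΩ above and αR = 41.33 kΩ below.
Lower section ‖ load = 25.25 kΩ.
V_wiper = 14.7 × 25.25/(14.67 + 25.25) = 9.30 V.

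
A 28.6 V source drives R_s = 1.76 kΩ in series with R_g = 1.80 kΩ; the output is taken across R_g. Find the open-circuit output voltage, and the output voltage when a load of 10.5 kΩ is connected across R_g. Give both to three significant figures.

Open-circuit: V = 28.6 × 1.80/(1.76 + 1.80) = 14.5 V.
With the load, R_g becomes R_g‖R_L = 1.537 kΩ, so V = 28.6 × 1.537/3.297 = 13.3 V.

Unloaded: 14.5 V; loaded: 13.3 V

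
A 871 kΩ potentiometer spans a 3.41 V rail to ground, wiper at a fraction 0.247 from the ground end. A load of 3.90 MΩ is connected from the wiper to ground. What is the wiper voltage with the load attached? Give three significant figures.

The wiper splits the pot into (1−α)R = 655.9 kΩ above and αR = 215.1 kΩ below.
Lower section ‖ load = 203.9 kΩ.
V_wiper = 3.41 × 203.9/(655.9 + 203.9) = 0.809 V.

V ≈ 0.809 V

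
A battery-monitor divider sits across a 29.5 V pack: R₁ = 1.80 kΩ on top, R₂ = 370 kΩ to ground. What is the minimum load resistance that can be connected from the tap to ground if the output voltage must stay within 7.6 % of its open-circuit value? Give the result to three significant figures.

Output resistance R_th = R₁‖R₂ = (1.80 × 370)/371.8 = 1.791 kΩ.
The fractional drop is R_th/(R_th + R_L); requiring this ≤ 0.0760 gives R_L ≥ R_th(1/0.0760 − 1) = 1.791 × 12.16 = 21.8 kΩ.

R_L(min) ≈ 21.8 kΩ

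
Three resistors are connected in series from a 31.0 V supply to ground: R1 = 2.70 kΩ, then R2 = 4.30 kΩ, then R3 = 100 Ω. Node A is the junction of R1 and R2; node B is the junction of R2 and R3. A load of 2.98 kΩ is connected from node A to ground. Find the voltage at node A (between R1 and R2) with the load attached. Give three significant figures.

V ≈ 12.3 V

Below node A the series string R2+R3 = 4400 Ω sits in parallel with the 2980 Ω load: 1777 Ω.
V_A = 31.0 × 1777/(2700 + 1777) = 12.3 V.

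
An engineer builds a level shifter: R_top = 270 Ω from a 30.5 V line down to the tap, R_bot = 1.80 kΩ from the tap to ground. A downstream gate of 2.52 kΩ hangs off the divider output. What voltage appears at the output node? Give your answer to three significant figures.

V_out ≈ 24.3 V

The load sits in parallel with R_bot: R_bot‖R_L = (1800 × 2520) / (1800 + 2520) = 1050 Ω.
V_out = 30.5 × 1050 / (270 + 1050) = 30.5 × 1050/1320 = 24.3 V.
(Unloaded it would have been 26.5 V.)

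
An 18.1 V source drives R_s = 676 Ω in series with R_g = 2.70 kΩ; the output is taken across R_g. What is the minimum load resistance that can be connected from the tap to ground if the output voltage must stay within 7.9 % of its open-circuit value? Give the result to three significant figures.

Output resistance R_th = R_s‖R_g = (676 × 2700)/3376 = 540.6 Ω.
The fractional drop is R_th/(R_th + R_L); requiring this ≤ 0.0790 gives R_L ≥ R_th(1/0.0790 − 1) = 540.6 × 11.66 = 6.30 kΩ.

R_L(min) ≈ 6.30 kΩ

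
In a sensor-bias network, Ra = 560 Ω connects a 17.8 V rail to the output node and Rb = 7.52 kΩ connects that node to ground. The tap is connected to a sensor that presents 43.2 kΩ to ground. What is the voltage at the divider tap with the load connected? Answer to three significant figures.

The load sits in parallel with Rb: Rb‖R_L = (7520 × 43200) / (7520 + 43200) = 6405 Ω.
V_out = 17.8 × 6405 / (560 + 6405) = 17.8 × 6405/6965 = 16.4 V.

V_out ≈ 16.4 V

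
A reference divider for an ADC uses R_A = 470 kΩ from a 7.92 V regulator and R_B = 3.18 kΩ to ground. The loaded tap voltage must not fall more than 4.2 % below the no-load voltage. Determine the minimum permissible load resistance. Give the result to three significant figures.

Output resistance R_th = R_A‖R_B = (470 × 3.18)/473.2 = 3.159 kΩ.
The fractional drop is R_th/(R_th + R_L); requiring this ≤ 0.0420 gives R_L ≥ R_th(1/0.0420 − 1) = 3.159 × 22.81 = 72.0 kΩ.

R_L(min) ≈ 72.0 kΩ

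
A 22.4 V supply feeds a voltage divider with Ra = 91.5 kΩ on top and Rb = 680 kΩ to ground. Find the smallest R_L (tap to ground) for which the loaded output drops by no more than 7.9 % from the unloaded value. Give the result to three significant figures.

R_L(min) ≈ 940 kΩ

Output resistance R_th = Ra‖Rb = (91.5 × 680)/771.5 = 80.65 kΩ.
The fractional drop is R_th/(R_th + R_L); requiring this ≤ 0.0790 gives R_L ≥ R_th(1/0.0790 − 1) = 80.65 × 11.66 = 940 kΩ.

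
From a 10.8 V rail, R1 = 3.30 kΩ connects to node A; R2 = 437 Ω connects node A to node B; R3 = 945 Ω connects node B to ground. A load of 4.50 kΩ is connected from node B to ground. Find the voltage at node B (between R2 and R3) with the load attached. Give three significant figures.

At node B, R3 is in parallel with the load: R3‖R_L = 781.0 Ω.
Below node A the resistance is R2 + (R3‖R_L) = 1218 Ω, so V_A = 10.8 × 1218/4518 = 2.912 V.
Then V_B = V_A × (R3‖R_L)/(R2 + R3‖R_L) = 2.912 × 781.0/1218 = 1.87 V.

V ≈ 1.87 V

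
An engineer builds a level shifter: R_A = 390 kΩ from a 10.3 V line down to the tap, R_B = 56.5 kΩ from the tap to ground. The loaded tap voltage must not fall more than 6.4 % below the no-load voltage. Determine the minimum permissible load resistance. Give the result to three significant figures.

R_L(min) ≈ 722 kΩ

Output resistance R_th = R_A‖R_B = (390 × 56.5)/446.5 = 49.35 kΩ.
The fractional drop is R_th/(R_th + R_L); requiring this ≤ 0.0640 gives R_L ≥ R_th(1/0.0640 − 1) = 49.35 × 14.62 = 722 kΩ.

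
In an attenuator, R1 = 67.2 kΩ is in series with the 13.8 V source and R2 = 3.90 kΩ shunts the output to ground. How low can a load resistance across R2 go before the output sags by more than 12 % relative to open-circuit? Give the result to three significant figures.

R_L(min) ≈ 27.0 kΩ

Output resistance R_th = R1‖R2 = (67.2 × 3.90)/71.10 = 3.686 kΩ.
The fractional drop is R_th/(R_th + R_L); requiring this ≤ 0.120 gives R_L ≥ R_th(1/0.120 − 1) = 3.686 × 7.333 = 27.0 kΩ.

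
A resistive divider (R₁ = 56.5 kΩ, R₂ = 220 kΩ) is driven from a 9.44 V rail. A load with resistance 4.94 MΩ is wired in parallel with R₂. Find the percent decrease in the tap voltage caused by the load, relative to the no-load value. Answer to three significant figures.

0.902 %

The divider's output (Thévenin) resistance is R₁‖R₂ = 44.95 kΩ.
Fractional drop under load = R_th/(R_th + R_L) = 44.95 / (44.95 + 4940) = 0.009018.
So the output falls by 0.902 %.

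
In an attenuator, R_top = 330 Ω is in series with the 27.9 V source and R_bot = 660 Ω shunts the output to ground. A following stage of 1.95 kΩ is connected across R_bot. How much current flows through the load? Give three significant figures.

R_bot‖R_L = 493.1 Ω; V_out = 27.9 × 493.1/823.1 = 16.71 V.
I_L = V_out / R_L = 16.71 / 1.95 kΩ = 8.57 mA.

I_L ≈ 8.57 mA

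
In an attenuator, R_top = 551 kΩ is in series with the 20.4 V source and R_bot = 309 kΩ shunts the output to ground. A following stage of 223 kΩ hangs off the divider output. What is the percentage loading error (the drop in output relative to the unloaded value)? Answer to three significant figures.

Unloaded V = 20.4 × 309/860.0 = 7.330 V.
Loaded: R_bot‖R_L = 129.5 kΩ, giving V = 20.4 × 129.5/680.5 = 3.883 V.
Drop = (7.330 − 3.883) / 7.330 = 47.0 %.

47.0 %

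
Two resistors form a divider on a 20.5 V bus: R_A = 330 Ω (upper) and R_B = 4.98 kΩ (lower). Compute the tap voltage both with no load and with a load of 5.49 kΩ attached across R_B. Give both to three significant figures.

Unloaded: 19.2 V; loaded: 18.2 V

Open-circuit: V = 20.5 × 4980/(330 + 4980) = 19.2 V.
With the load, R_B becomes R_B‖R_L = 2611 Ω, so V = 20.5 × 2611/2941 = 18.2 V.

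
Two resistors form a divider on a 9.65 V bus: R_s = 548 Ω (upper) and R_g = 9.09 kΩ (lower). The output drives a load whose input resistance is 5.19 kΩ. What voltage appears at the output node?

The load sits in parallel with R_g: R_g‖R_L = (9090 × 5190) / (9090 + 5190) = 3304 Ω.
V_out = 9.65 × 3304 / (548 + 3304) = 9.65 × 3304/3852 = 8.28 V.

V_out ≈ 8.28 V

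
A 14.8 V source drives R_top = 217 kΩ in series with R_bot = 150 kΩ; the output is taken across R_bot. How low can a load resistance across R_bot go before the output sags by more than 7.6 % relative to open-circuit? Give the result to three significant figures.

R_L(min) ≈ 1.08 MΩ

Output resistance R_th = R_top‖R_bot = (217 × 150)/367.0 = 88.69 kΩ.
The fractional drop is R_th/(R_th + R_L); requiring this ≤ 0.0760 gives R_L ≥ R_th(1/0.0760 − 1) = 88.69 × 12.16 = 1.08 MΩ.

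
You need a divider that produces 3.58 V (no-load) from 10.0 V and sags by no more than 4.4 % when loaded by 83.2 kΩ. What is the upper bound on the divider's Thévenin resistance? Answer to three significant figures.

Loading drop = R_th/(R_th + R_L) ≤ 0.0440, so R_th ≤ R_L · ε/(1−ε) = 83.2 kΩ × 0.0440/0.9560 = 3.83 kΩ.
(Any R1, R2 with R2/(R1+R2) = 0.358 and R1‖R2 ≤ 3.83 kΩ will meet the spec.)

R_th ≤ 3.83 kΩ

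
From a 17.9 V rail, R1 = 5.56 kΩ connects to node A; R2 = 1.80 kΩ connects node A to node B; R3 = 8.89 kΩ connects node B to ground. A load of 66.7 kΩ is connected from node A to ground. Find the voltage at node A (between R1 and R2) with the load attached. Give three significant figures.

V ≈ 11.2 V

Below node A the series string R2+R3 = 10.69 kΩ sits in parallel with the 66.7 kΩ load: 9.213 kΩ.
V_A = 17.9 × 9.213/(5.56 + 9.213) = 11.2 V.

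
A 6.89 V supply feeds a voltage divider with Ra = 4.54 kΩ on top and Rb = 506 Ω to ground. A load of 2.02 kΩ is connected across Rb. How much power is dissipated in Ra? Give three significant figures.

Total resistance from the source is Ra + (Rb‖R_L) = 4945 Ω, so I = 6.89/4945 Ω = 1.393 mA.
P = I²·Ra = (1.393 mA)² × 4.54 kΩ = 8.82 mW.

P ≈ 8.82 mW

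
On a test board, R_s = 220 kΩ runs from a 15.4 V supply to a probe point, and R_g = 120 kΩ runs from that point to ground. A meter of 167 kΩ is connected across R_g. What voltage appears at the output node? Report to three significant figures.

The load sits in parallel with R_g: R_g‖R_L = (120 × 167) / (120 + 167) = 69.83 kΩ.
V_out = 15.4 × 69.83 / (220 + 69.83) = 15.4 × 69.83/289.8 = 3.71 V.
(Unloaded it would have been 5.44 V.)

V_out ≈ 3.71 V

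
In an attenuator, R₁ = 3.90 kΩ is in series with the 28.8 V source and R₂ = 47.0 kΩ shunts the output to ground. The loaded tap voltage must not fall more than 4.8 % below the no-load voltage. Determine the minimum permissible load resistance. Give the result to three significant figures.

Output resistance R_th = R₁‖R₂ = (3.90 × 47.0)/50.90 = 3.601 kΩ.
The fractional drop is R_th/(R_th + R_L); requiring this ≤ 0.0480 gives R_L ≥ R_th(1/0.0480 − 1) = 3.601 × 19.83 = 71.4 kΩ.

R_L(min) ≈ 71.4 kΩ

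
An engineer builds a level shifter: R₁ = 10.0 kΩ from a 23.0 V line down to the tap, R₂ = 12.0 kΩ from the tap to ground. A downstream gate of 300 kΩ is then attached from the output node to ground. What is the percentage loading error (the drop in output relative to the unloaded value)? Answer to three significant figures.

1.79 %

The divider's output (Thévenin) resistance is R₁‖R₂ = 5.455 kΩ.
Fractional drop under load = R_th/(R_th + R_L) = 5.455 / (5.455 + 300) = 0.01786.
So the output falls by 1.79 %.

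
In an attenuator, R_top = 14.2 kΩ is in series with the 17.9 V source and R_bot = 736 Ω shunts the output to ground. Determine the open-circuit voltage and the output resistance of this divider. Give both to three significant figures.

V_th = 0.882 V, R_th = 700 Ω

V_th is the open-circuit tap voltage: 17.9 × 736/(14200 + 736) = 0.882 V.
With the supply zeroed, R_top and R_bot appear in parallel from the tap: R_th = R_top‖R_bot = (14200 × 736)/14940 = 700 Ω.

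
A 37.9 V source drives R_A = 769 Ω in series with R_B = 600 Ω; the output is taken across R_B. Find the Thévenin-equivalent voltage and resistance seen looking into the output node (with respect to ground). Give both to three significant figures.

V_th = 16.6 V, R_th = 337 Ω

V_th is the open-circuit tap voltage: 37.9 × 600/(769 + 600) = 16.6 V.
With the supply zeroed, R_A and R_B appear in parallel from the tap: R_th = R_A‖R_B = (769 × 600)/1369 = 337 Ω.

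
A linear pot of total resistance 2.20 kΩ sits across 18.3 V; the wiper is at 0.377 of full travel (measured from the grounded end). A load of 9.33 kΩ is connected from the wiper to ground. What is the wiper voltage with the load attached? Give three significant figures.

The wiper splits the pot into (1−α)R = 1371 Ω above and αR = 829.4 Ω below.
Lower section ‖ load = 761.7 Ω.
V_wiper = 18.3 × 761.7/(1371 + 761.7) = 6.54 V.

V ≈ 6.54 V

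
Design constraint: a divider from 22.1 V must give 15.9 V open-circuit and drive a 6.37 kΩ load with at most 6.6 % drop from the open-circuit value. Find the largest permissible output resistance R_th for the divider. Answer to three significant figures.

R_th ≤ 450 Ω

Loading drop = R_th/(R_th + R_L) ≤ 0.0660, so R_th ≤ R_L · ε/(1−ε) = 6.37 kΩ × 0.0660/0.9340 = 450 Ω.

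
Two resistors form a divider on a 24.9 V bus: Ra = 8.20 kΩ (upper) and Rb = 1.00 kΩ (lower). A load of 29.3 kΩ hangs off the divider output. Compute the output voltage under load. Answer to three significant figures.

The load sits in parallel with Rb: Rb‖R_L = (1.00 × 29.3) / (1.00 + 29.3) = 0.9670 kΩ.
V_out = 24.9 × 0.9670 / (8.20 + 0.9670) = 24.9 × 0.9670/9.167 = 2.63 V.
(Unloaded it would have been 2.71 V.)

V_out ≈ 2.63 V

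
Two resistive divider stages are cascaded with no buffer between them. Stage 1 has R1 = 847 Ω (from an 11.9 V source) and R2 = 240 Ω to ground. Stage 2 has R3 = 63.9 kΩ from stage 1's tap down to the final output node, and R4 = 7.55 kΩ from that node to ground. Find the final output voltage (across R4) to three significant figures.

Stage 2 presents R3+R4 = 71450 Ω as a load on stage 1's tap.
Stage 1's lower leg becomes R2‖(R3+R4) = 239.2 Ω, so V_mid = 11.9 × 239.2/1086 = 2.621 V.
Stage 2 is itself unloaded: V_out = V_mid × R4/(R3+R4) = 2.621 × 7550/71450 = 0.277 V.

V_out ≈ 0.277 V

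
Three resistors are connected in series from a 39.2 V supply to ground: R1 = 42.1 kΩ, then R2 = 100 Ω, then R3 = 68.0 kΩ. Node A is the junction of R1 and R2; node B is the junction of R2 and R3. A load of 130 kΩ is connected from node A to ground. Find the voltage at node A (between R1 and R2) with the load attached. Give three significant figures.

Below node A the series string R2+R3 = 68100 Ω sits in parallel with the 130000 Ω load: 44690 Ω.
V_A = 39.2 × 44690/(42100 + 44690) = 20.2 V.

V ≈ 20.2 V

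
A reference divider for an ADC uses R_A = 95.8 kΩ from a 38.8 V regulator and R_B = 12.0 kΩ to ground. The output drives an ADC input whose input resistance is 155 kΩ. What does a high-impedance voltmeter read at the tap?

V_out ≈ 4.04 V

The load sits in parallel with R_B: R_B‖R_L = (12.0 × 155) / (12.0 + 155) = 11.14 kΩ.
V_out = 38.8 × 11.14 / (95.8 + 11.14) = 38.8 × 11.14/106.9 = 4.04 V.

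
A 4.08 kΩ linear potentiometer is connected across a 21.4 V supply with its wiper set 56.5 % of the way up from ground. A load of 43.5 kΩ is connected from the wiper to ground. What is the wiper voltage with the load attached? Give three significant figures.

V ≈ 11.8 V

The wiper splits the pot into (1−α)R = 1.775 kΩ above and αR = 2.305 kΩ below.
Lower section ‖ load = 2.189 kΩ.
V_wiper = 21.4 × 2.189/(1.775 + 2.189) = 11.8 V.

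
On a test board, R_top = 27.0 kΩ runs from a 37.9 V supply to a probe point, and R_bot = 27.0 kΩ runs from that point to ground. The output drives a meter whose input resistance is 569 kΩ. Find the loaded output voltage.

The load sits in parallel with R_bot: R_bot‖R_L = (27.0 × 569) / (27.0 + 569) = 25.78 kΩ.
V_out = 37.9 × 25.78 / (27.0 + 25.78) = 37.9 × 25.78/52.78 = 18.5 V.

V_out ≈ 18.5 V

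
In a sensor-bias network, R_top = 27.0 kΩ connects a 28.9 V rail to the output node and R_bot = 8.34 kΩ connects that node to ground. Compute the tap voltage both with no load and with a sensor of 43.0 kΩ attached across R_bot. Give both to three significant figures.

Unloaded: 6.82 V; loaded: 5.94 V

Open-circuit: V = 28.9 × 8.34/(27.0 + 8.34) = 6.82 V.
With the load, R_bot becomes R_bot‖R_L = 6.985 kΩ, so V = 28.9 × 6.985/33.99 = 5.94 V.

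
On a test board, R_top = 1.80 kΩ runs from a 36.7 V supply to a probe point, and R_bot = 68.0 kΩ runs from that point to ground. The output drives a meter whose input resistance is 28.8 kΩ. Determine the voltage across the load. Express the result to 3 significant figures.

V_out ≈ 33.7 V

The load sits in parallel with R_bot: R_bot‖R_L = (68.0 × 28.8) / (68.0 + 28.8) = 20.23 kΩ.
V_out = 36.7 × 20.23 / (1.80 + 20.23) = 36.7 × 20.23/22.03 = 33.7 V.
(Unloaded it would have been 35.8 V.)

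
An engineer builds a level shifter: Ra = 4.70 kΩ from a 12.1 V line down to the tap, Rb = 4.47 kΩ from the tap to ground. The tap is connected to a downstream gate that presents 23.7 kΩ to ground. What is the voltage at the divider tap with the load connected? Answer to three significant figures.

V_out ≈ 5.38 V

The load sits in parallel with Rb: Rb‖R_L = (4.47 × 23.7) / (4.47 + 23.7) = 3.761 kΩ.
V_out = 12.1 × 3.761 / (4.70 + 3.761) = 12.1 × 3.761/8.461 = 5.38 V.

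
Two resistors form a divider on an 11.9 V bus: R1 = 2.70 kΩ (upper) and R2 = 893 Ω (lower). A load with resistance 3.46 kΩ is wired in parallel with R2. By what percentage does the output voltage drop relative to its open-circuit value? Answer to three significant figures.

Unloaded V = 11.9 × 893/3593 = 2.958 V.
Loaded: R2‖R_L = 709.8 Ω, giving V = 11.9 × 709.8/3410 = 2.477 V.
Drop = (2.958 − 2.477) / 2.958 = 16.2 %.

16.2 %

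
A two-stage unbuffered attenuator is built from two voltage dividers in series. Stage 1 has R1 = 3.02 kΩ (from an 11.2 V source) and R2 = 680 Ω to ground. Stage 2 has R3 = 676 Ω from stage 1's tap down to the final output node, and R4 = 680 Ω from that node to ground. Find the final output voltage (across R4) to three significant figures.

V_out ≈ 0.732 V

Stage 2 presents R3+R4 = 1356 Ω as a load on stage 1's tap.
Stage 1's lower leg becomes R2‖(R3+R4) = 452.9 Ω, so V_mid = 11.2 × 452.9/3473 = 1.461 V.
Stage 2 is itself unloaded: V_out = V_mid × R4/(R3+R4) = 1.461 × 680/1356 = 0.732 V.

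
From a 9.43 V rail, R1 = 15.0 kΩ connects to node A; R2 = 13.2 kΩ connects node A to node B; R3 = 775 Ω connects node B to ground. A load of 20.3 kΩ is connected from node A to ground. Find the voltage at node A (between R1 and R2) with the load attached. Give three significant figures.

V ≈ 3.35 V

Below node A the series string R2+R3 = 13980 Ω sits in parallel with the 20300 Ω load: 8277 Ω.
V_A = 9.43 × 8277/(15000 + 8277) = 3.35 V.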